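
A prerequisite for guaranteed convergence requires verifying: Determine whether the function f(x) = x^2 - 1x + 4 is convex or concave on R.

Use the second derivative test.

f(x) = x^2 - 1x + 4
f'(x) = 2x - 1
f''(x) = 2
Since f''(x) = 2 > 0 for all x, f is convex on R.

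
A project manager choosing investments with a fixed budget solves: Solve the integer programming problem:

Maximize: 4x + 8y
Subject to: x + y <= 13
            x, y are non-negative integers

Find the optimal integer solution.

Objective: 4x + 8y, constraint: x + y <= 13
Coefficient of y is 8 > coefficient of x is 4, so allocate the entire budget to y.
Optimal: x = 0, y = 13, value = 104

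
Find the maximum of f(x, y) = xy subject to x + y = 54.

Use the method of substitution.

Substitute y = 54 - x into f(x,y) = xy:
g(x) = x(54 - x) = 54x - x^2
g'(x) = 54 - 2x = 0  =>  x = 27
y = 54 - 27 = 27
Maximum value = 27 * 27 = 729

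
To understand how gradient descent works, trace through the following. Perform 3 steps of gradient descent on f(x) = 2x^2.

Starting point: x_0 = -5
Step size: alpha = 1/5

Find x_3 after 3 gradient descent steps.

f(x) = 2x^2, f'(x) = 4x + (0)
Step 1: f'(-5) = -20, x_1 = -5 - 1/5 * -20 = -1
Step 2: f'(-1) = -4, x_2 = -1 - 1/5 * -4 = -1/5
Step 3: f'(-1/5) = -4/5, x_3 = -1/5 - 1/5 * -4/5 = -1/25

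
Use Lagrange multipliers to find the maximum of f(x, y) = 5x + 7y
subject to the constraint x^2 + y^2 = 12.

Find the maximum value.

Set up Lagrange conditions: grad f = lambda * grad g
  5 = 2*lambda*x
  7 = 2*lambda*y
From these: x/y = 5/7, so x = 5t, y = 7t for some t.
Substitute into constraint: (5t)^2 + (7t)^2 = 12
  t^2 * 74 = 12
  t = sqrt(12/74)
Maximum = 5*x + 7*y = (5^2 + 7^2)*t = 74 * sqrt(12/74) = sqrt(888)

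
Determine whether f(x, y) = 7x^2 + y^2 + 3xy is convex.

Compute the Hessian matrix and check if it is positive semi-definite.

f(x,y) = 7x^2 + y^2 + 3xy
Hessian H = [[14, 3], [3, 2]]
trace(H) = 16, det(H) = 19
Eigenvalues: (16 +/- sqrt(180)) / 2 = 14.71, 1.292
Since both eigenvalues > 0, f is convex.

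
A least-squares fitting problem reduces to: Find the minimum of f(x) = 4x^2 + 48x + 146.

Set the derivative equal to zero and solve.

f(x) = 4x^2 + 48x + 146
f'(x) = 8x + (48) = 0
x = -48/8 = -6
f(-6) = 2
Since f''(x) = 8 > 0, this is a minimum.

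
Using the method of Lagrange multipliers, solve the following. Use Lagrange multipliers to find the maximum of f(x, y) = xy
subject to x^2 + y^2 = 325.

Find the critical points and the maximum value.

Lagrange conditions: y = 2*lambda*x and x = 2*lambda*y
If x = 0 then y = 0, violating the constraint, so x, y != 0.
Dividing: y/x = x/y => x^2 = y^2 => y = x or y = -x
Constraint: 2x^2 = 325 => x^2 = 325/2 => x = +/-sqrt(325/2)
Critical points: (sqrt(325/2), sqrt(325/2)), (-sqrt(325/2), -sqrt(325/2)), (sqrt(325/2), -sqrt(325/2)), (-sqrt(325/2), sqrt(325/2))
  y = x:  xy = x^2 = 325/2  at (sqrt(325/2), sqrt(325/2)) and (-sqrt(325/2), -sqrt(325/2))
  y = -x: xy = -x^2 = -325/2 at (sqrt(325/2), -sqrt(325/2)) and (-sqrt(325/2), sqrt(325/2))
Maximum xy = 325/2 at (sqrt(325/2), sqrt(325/2)) and (-sqrt(325/2), -sqrt(325/2))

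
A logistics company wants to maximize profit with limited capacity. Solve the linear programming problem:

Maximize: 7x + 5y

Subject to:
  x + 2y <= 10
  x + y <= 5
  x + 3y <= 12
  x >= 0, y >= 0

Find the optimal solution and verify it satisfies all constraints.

Feasible vertices: (0, 0), (0, 4), (3/2, 7/2), (5, 0)
Objective 7x + 5y at each vertex:
  (0, 0): 0
  (0, 4): 20
  (3/2, 7/2): 28
  (5, 0): 35
Maximum is 35 at (5, 0).
Verify constraints at (x, y) = (5, 0):
  1*5 + 2*0 = 5 <= 10
  1*5 + 1*0 = 5 <= 5 (active)
  1*5 + 3*0 = 5 <= 12
  x = 5 >= 0, y = 0 >= 0. All constraints satisfied.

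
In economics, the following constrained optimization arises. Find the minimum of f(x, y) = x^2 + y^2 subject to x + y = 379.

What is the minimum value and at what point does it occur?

Substitute y = 379 - x into f(x,y) = x^2 + y^2:
g(x) = x^2 + (379 - x)^2 = 2x^2 - 758x + 143641
g'(x) = 4x - 758 = 0  =>  x = 379/2
y = 379 - 379/2 = 379/2
Minimum value = (379/2)^2 + (379/2)^2 = 143641/2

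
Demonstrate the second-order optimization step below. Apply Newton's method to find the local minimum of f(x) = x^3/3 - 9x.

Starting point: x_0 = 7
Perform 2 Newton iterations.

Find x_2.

f(x) = x^3/3 - 9x
f'(x) = x^2 - 9, f''(x) = 2x
Newton update: x_{n+1} = x_n - (x_n^2 - 9)/(2*x_n)
Step 1: x_0 = 7, f'=40, f''=14, x_1 = 29/7
Step 2: x_1 = 29/7, f'=400/49, f''=58/7, x_2 = 641/203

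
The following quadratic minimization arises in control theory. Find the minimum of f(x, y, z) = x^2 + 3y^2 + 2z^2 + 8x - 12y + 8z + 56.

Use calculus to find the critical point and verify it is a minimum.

f(x,y,z) = x^2 + 3y^2 + 2z^2 + 8x - 12y + 8z + 56
df/dx = 2x + (8) = 0 => x = -4
df/dy = 6y + (-12) = 0 => y = 2
df/dz = 4z + (8) = 0 => z = -2
f(-4,2,-2) = 1*(-4)^2 + 3*(2)^2 + 2*(-2)^2 + 8*(-4) + -12*(2) + 8*(-2) + 56 = 20
Hessian is diagonal with entries 2, 6, 4 > 0, confirmed minimum.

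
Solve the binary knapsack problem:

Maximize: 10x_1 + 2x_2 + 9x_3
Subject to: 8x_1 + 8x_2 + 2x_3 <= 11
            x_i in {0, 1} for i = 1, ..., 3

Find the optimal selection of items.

Items: item 1 (v=10, w=8), item 2 (v=2, w=8), item 3 (v=9, w=2)
Capacity: 11
Checking all 8 subsets (w = total weight, v = total value):
  {}: w = 0, v = 0
  {1}: w = 8, v = 10
  {2}: w = 8, v = 2
  {3}: w = 2, v = 9
  {1, 2}: w = 16 > 11, infeasible
  {1, 3}: w = 10, v = 19
  {2, 3}: w = 10, v = 11
  {1, 2, 3}: w = 18 > 11, infeasible
Best feasible subset: items [1, 3]
Total weight: 10 <= 11, total value: 19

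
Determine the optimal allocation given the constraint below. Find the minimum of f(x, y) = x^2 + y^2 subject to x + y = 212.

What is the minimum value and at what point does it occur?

Substitute y = 212 - x into f(x,y) = x^2 + y^2:
g(x) = x^2 + (212 - x)^2 = 2x^2 - 424x + 44944
g'(x) = 4x - 424 = 0  =>  x = 106
y = 212 - 106 = 106
Minimum value = 106^2 + 106^2 = 22472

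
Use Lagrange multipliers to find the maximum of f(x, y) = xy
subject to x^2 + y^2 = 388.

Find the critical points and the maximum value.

Lagrange conditions: y = 2*lambda*x and x = 2*lambda*y
If x = 0 then y = 0, violating the constraint, so x, y != 0.
Dividing: y/x = x/y => x^2 = y^2 => y = x or y = -x
Constraint: 2x^2 = 388 => x^2 = 194 => x = +/-sqrt(194)
Critical points: (sqrt(194), sqrt(194)), (-sqrt(194), -sqrt(194)), (sqrt(194), -sqrt(194)), (-sqrt(194), sqrt(194))
  y = x:  xy = x^2 = 194  at (sqrt(194), sqrt(194)) and (-sqrt(194), -sqrt(194))
  y = -x: xy = -x^2 = -194 at (sqrt(194), -sqrt(194)) and (-sqrt(194), sqrt(194))
Maximum xy = 194 at (sqrt(194), sqrt(194)) and (-sqrt(194), -sqrt(194))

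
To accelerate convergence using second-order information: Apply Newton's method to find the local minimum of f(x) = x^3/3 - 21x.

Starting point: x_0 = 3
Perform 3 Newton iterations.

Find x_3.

f(x) = x^3/3 - 21x
f'(x) = x^2 - 21, f''(x) = 2x
Newton update: x_{n+1} = x_n - (x_n^2 - 21)/(2*x_n)
Step 1: x_0 = 3, f'=-12, f''=6, x_1 = 5
Step 2: x_1 = 5, f'=4, f''=10, x_2 = 23/5
Step 3: x_2 = 23/5, f'=4/25, f''=46/5, x_3 = 527/115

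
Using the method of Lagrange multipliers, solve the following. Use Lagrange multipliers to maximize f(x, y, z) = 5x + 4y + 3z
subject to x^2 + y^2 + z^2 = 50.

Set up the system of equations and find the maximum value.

Lagrange conditions: 5 = 2*lambda*x, 4 = 2*lambda*y, 3 = 2*lambda*z
So x:5 = y:4 = z:3, i.e. x = 5t, y = 4t, z = 3t
Constraint: t^2*(5^2 + 4^2 + 3^2) = 50
  t^2 * 50 = 50  =>  t = sqrt(1)
Maximum = 5*5t + 4*4t + 3*3t = 50*sqrt(1) = 50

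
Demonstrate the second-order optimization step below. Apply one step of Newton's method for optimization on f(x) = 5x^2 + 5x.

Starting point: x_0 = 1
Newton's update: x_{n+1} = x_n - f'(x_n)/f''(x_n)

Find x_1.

f(x) = 5x^2 + 5x
f'(x) = 10x + (5), f''(x) = 10
Newton step: x_1 = x_0 - f'(x_0)/f''(x_0)
f'(1) = 15
x_1 = 1 - 15/10 = -1/2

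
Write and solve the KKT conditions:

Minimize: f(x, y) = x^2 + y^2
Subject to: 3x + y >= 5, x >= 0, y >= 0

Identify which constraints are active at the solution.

KKT conditions for min x^2 + y^2 s.t. 3x + 1y >= 5, x >= 0, y >= 0:
Stationarity: 2x = mu*3 + mu_x, 2y = mu*1 + mu_y, with mu, mu_x, mu_y >= 0
Complementary slackness: mu*(3x + y - 5) = 0, mu_x*x = 0, mu_y*y = 0
(0, 0) is infeasible (3*0 + 1*0 < 5), so if mu = 0 stationarity would force x = mu_x/2 >= 0, y = mu_y/2 >= 0 with mu_x*x = mu_y*y = 0, i.e. x = y = 0: contradiction. Hence mu > 0 and 3x + y = 5 is active.
Try x > 0, y > 0 (so mu_x = mu_y = 0): x = 3*mu/2, y = 1*mu/2
Substitute: 3*(3*mu/2) + 1*(1*mu/2) = 5
  mu*10/2 = 5 => mu = 1
x* = 3/2 > 0, y* = 1/2 > 0, consistent with mu_x = mu_y = 0.
f is convex and the constraints are linear, so this KKT point is the global minimum.
f* = 5/2
Active constraints: 3x + y >= 5 (holds with equality, mu = 1 > 0); x >= 0 and y >= 0 are inactive (mu_x = mu_y = 0).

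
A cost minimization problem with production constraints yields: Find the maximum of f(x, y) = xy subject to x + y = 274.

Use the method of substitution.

Substitute y = 274 - x into f(x,y) = xy:
g(x) = x(274 - x) = 274x - x^2
g'(x) = 274 - 2x = 0  =>  x = 137
y = 274 - 137 = 137
Maximum value = 137 * 137 = 18769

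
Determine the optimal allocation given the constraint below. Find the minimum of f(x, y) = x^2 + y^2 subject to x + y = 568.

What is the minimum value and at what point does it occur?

Substitute y = 568 - x into f(x,y) = x^2 + y^2:
g(x) = x^2 + (568 - x)^2 = 2x^2 - 1136x + 322624
g'(x) = 4x - 1136 = 0  =>  x = 284
y = 568 - 284 = 284
Minimum value = 284^2 + 284^2 = 161312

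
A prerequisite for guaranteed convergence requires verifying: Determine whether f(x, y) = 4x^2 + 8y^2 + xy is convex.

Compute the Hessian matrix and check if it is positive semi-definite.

f(x,y) = 4x^2 + 8y^2 + xy
Hessian H = [[8, 1], [1, 16]]
trace(H) = 24, det(H) = 127
Eigenvalues: (24 +/- sqrt(68)) / 2 = 16.12, 7.877
Since both eigenvalues > 0, f is convex.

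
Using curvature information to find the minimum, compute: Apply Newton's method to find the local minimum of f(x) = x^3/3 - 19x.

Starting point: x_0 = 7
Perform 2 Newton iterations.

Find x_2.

f(x) = x^3/3 - 19x
f'(x) = x^2 - 19, f''(x) = 2x
Newton update: x_{n+1} = x_n - (x_n^2 - 19)/(2*x_n)
Step 1: x_0 = 7, f'=30, f''=14, x_1 = 34/7
Step 2: x_1 = 34/7, f'=225/49, f''=68/7, x_2 = 2087/476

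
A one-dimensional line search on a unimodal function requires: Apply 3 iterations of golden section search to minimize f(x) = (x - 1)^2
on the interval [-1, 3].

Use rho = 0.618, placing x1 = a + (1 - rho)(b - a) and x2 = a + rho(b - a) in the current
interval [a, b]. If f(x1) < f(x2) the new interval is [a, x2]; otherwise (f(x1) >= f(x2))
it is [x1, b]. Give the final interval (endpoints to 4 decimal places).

Golden section search for min of f(x) = (x - 1)^2 on [-1, 3].
Each step: x1 = a + (1 - rho)(b - a), x2 = a + rho(b - a); if f(x1) < f(x2) keep [a, x2], otherwise keep [x1, b].
Step 1: [-1.0000, 3.0000], x1=0.5280 (f=0.2228), x2=1.4720 (f=0.2228); f(x1) = f(x2) (tie, not '<') => keep [0.5280, 3.0000]
Step 2: [0.5280, 3.0000], x1=1.4723 (f=0.2231), x2=2.0557 (f=1.1145); f(x1) < f(x2) => keep [0.5280, 2.0557]
Step 3: [0.5280, 2.0557], x1=1.1116 (f=0.0125), x2=1.4721 (f=0.2229); f(x1) < f(x2) => keep [0.5280, 1.4721]
Final interval: [0.5280, 1.4721]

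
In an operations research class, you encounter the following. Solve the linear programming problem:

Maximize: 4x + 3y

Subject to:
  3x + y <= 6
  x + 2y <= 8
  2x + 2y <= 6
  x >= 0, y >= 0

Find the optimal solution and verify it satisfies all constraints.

Feasible vertices: (0, 0), (0, 3), (3/2, 3/2), (2, 0)
Objective 4x + 3y at each vertex:
  (0, 0): 0
  (0, 3): 9
  (3/2, 3/2): 21/2
  (2, 0): 8
Maximum is 21/2 at (3/2, 3/2).
Verify constraints at (x, y) = (3/2, 3/2):
  3*(3/2) + 1*(3/2) = 6 <= 6 (active)
  1*(3/2) + 2*(3/2) = 9/2 <= 8
  2*(3/2) + 2*(3/2) = 6 <= 6 (active)
  x = 3/2 >= 0, y = 3/2 >= 0. All constraints satisfied.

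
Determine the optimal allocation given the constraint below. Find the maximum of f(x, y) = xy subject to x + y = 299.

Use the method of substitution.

Substitute y = 299 - x into f(x,y) = xy:
g(x) = x(299 - x) = 299x - x^2
g'(x) = 299 - 2x = 0  =>  x = 299/2
y = 299 - 299/2 = 299/2
Maximum value = (299/2) * (299/2) = 89401/4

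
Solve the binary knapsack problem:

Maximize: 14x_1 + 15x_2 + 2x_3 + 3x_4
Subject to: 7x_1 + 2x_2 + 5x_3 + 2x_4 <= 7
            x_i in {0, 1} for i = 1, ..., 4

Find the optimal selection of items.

Items: item 1 (v=14, w=7), item 2 (v=15, w=2), item 3 (v=2, w=5), item 4 (v=3, w=2)
Capacity: 7
Checking all 16 subsets (w = total weight, v = total value):
  {}: w = 0, v = 0
  {1}: w = 7, v = 14
  {2}: w = 2, v = 15
  {3}: w = 5, v = 2
  {4}: w = 2, v = 3
  {1, 2}: w = 9 > 7, infeasible
  {1, 3}: w = 12 > 7, infeasible
  {1, 4}: w = 9 > 7, infeasible
  {2, 3}: w = 7, v = 17
  {2, 4}: w = 4, v = 18
  {3, 4}: w = 7, v = 5
  {1, 2, 3}: w = 14 > 7, infeasible
  {1, 2, 4}: w = 11 > 7, infeasible
  {1, 3, 4}: w = 14 > 7, infeasible
  {2, 3, 4}: w = 9 > 7, infeasible
  {1, 2, 3, 4}: w = 16 > 7, infeasible
Best feasible subset: items [2, 4]
Total weight: 4 <= 7, total value: 18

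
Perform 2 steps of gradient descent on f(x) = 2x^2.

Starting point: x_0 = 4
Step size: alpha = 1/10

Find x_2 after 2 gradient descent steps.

f(x) = 2x^2, f'(x) = 4x + (0)
Step 1: f'(4) = 16, x_1 = 4 - 1/10 * 16 = 12/5
Step 2: f'(12/5) = 48/5, x_2 = 12/5 - 1/10 * 48/5 = 36/25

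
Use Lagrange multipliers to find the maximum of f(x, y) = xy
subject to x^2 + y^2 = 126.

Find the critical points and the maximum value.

Lagrange conditions: y = 2*lambda*x and x = 2*lambda*y
If x = 0 then y = 0, violating the constraint, so x, y != 0.
Dividing: y/x = x/y => x^2 = y^2 => y = x or y = -x
Constraint: 2x^2 = 126 => x^2 = 63 => x = +/-sqrt(63)
Critical points: (sqrt(63), sqrt(63)), (-sqrt(63), -sqrt(63)), (sqrt(63), -sqrt(63)), (-sqrt(63), sqrt(63))
  y = x:  xy = x^2 = 63  at (sqrt(63), sqrt(63)) and (-sqrt(63), -sqrt(63))
  y = -x: xy = -x^2 = -63 at (sqrt(63), -sqrt(63)) and (-sqrt(63), sqrt(63))
Maximum xy = 63 at (sqrt(63), sqrt(63)) and (-sqrt(63), -sqrt(63))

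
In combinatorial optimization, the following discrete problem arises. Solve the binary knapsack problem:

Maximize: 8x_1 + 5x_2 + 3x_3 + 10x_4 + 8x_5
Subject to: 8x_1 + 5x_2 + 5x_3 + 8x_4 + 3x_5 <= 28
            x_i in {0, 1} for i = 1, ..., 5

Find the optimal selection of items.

Items: item 1 (v=8, w=8), item 2 (v=5, w=5), item 3 (v=3, w=5), item 4 (v=10, w=8), item 5 (v=8, w=3)
Capacity: 28
Checking all 32 subsets (w = total weight, v = total value):
  {}: w = 0, v = 0
  {1}: w = 8, v = 8
  {2}: w = 5, v = 5
  {3}: w = 5, v = 3
  {4}: w = 8, v = 10
  {5}: w = 3, v = 8
  {1, 2}: w = 13, v = 13
  {1, 3}: w = 13, v = 11
  {1, 4}: w = 16, v = 18
  {1, 5}: w = 11, v = 16
  {2, 3}: w = 10, v = 8
  {2, 4}: w = 13, v = 15
  {2, 5}: w = 8, v = 13
  {3, 4}: w = 13, v = 13
  {3, 5}: w = 8, v = 11
  {4, 5}: w = 11, v = 18
  {1, 2, 3}: w = 18, v = 16
  {1, 2, 4}: w = 21, v = 23
  {1, 2, 5}: w = 16, v = 21
  {1, 3, 4}: w = 21, v = 21
  {1, 3, 5}: w = 16, v = 19
  {1, 4, 5}: w = 19, v = 26
  {2, 3, 4}: w = 18, v = 18
  {2, 3, 5}: w = 13, v = 16
  {2, 4, 5}: w = 16, v = 23
  {3, 4, 5}: w = 16, v = 21
  {1, 2, 3, 4}: w = 26, v = 26
  {1, 2, 3, 5}: w = 21, v = 24
  {1, 2, 4, 5}: w = 24, v = 31
  {1, 3, 4, 5}: w = 24, v = 29
  {2, 3, 4, 5}: w = 21, v = 26
  {1, 2, 3, 4, 5}: w = 29 > 28, infeasible
Best feasible subset: items [1, 2, 4, 5]
Total weight: 24 <= 28, total value: 31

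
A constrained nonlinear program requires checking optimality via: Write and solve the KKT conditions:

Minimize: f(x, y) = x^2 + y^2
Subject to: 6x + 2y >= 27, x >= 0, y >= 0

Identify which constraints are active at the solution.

KKT conditions for min x^2 + y^2 s.t. 6x + 2y >= 27, x >= 0, y >= 0:
Stationarity: 2x = mu*6 + mu_x, 2y = mu*2 + mu_y, with mu, mu_x, mu_y >= 0
Complementary slackness: mu*(6x + 2y - 27) = 0, mu_x*x = 0, mu_y*y = 0
(0, 0) is infeasible (6*0 + 2*0 < 27), so if mu = 0 stationarity would force x = mu_x/2 >= 0, y = mu_y/2 >= 0 with mu_x*x = mu_y*y = 0, i.e. x = y = 0: contradiction. Hence mu > 0 and 6x + 2y = 27 is active.
Try x > 0, y > 0 (so mu_x = mu_y = 0): x = 6*mu/2, y = 2*mu/2
Substitute: 6*(6*mu/2) + 2*(2*mu/2) = 27
  mu*40/2 = 27 => mu = 27/20
x* = 81/20 > 0, y* = 27/20 > 0, consistent with mu_x = mu_y = 0.
f is convex and the constraints are linear, so this KKT point is the global minimum.
f* = 729/40
Active constraints: 6x + 2y >= 27 (holds with equality, mu = 27/20 > 0); x >= 0 and y >= 0 are inactive (mu_x = mu_y = 0).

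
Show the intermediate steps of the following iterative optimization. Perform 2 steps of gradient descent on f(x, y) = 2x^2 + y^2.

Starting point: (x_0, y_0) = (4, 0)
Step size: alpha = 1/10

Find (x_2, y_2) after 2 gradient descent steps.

f(x,y) = 2x^2 + y^2
grad_x = 4x + 0y, grad_y = 2y + 0x
Step 1: grad = (16, 0), (12/5, 0)
Step 2: grad = (48/5, 0), (36/25, 0)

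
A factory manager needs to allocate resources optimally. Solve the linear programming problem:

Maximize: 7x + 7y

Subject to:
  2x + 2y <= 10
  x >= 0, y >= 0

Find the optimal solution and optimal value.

The feasible region has vertices at [(0, 0), (5, 0), (0, 5)].
Checking objective 7x + 7y at each vertex:
  (0, 0): 7*0 + 7*0 = 0
  (5, 0): 7*5 + 7*0 = 35
  (0, 5): 7*0 + 7*5 = 35
Maximum is 35 at (5, 0).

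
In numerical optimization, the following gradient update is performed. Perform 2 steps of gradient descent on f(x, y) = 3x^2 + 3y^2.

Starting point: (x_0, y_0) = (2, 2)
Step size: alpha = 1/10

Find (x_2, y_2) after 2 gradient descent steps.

f(x,y) = 3x^2 + 3y^2
grad_x = 6x + 0y, grad_y = 6y + 0x
Step 1: grad = (12, 12), (4/5, 4/5)
Step 2: grad = (24/5, 24/5), (8/25, 8/25)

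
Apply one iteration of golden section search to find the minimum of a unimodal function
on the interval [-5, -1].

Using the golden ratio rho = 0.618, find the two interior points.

Golden section search on [-5, -1].
Golden ratio rho = 0.618 (approx).
Interior points:
  x_1 = -5 + (1-0.618)*4 = -3.4720
  x_2 = -5 + 0.618*4 = -2.5280
Compare f(x_1) and f(x_2) to determine which subinterval to keep.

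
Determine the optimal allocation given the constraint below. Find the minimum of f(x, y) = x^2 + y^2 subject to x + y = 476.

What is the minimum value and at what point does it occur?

Substitute y = 476 - x into f(x,y) = x^2 + y^2:
g(x) = x^2 + (476 - x)^2 = 2x^2 - 952x + 226576
g'(x) = 4x - 952 = 0  =>  x = 238
y = 476 - 238 = 238
Minimum value = 238^2 + 238^2 = 113288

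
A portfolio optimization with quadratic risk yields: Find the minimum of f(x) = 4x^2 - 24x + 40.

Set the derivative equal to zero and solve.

f(x) = 4x^2 - 24x + 40
f'(x) = 8x + (-24) = 0
x = 24/8 = 3
f(3) = 4
Since f''(x) = 8 > 0, this is a minimum.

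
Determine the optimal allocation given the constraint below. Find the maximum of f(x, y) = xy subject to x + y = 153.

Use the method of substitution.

Substitute y = 153 - x into f(x,y) = xy:
g(x) = x(153 - x) = 153x - x^2
g'(x) = 153 - 2x = 0  =>  x = 153/2
y = 153 - 153/2 = 153/2
Maximum value = (153/2) * (153/2) = 23409/4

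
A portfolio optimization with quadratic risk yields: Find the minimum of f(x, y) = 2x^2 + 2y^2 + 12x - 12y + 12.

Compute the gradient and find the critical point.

f(x,y) = 2x^2 + 2y^2 + 12x - 12y + 12
df/dx = 4x + (12) = 0  =>  x = -3
df/dy = 4y + (-12) = 0  =>  y = 3
f(-3, 3) = 2*(-3)^2 + 2*(3)^2 + 12*(-3) + -12*(3) + 12 = -24
Hessian is diagonal with entries 4, 4 > 0, so this is a minimum.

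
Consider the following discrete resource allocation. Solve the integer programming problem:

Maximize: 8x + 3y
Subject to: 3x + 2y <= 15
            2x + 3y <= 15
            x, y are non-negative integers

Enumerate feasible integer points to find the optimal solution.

Constraint 1: 3x + 2y <= 15
Constraint 2: 2x + 3y <= 15
Feasible x range (need y >= 0): 0 <= x <= min(15/3, 15/2) => x in {0, ..., 5}.
Enumerate feasible integer points row by row (the coefficient of y is 3 > 0, so for each x the largest feasible y gives the best value):
  x = 0: y <= min((15 - 3*0)/2, (15 - 2*0)/3) => y in {0, ..., 5}; best 8*0 + 3*5 = 15
  x = 1: y <= min((15 - 3*1)/2, (15 - 2*1)/3) => y in {0, ..., 4}; best 8*1 + 3*4 = 20
  x = 2: y <= min((15 - 3*2)/2, (15 - 2*2)/3) => y in {0, ..., 3}; best 8*2 + 3*3 = 25
  x = 3: y <= min((15 - 3*3)/2, (15 - 2*3)/3) => y in {0, ..., 3}; best 8*3 + 3*3 = 33
  x = 4: y <= min((15 - 3*4)/2, (15 - 2*4)/3) => y in {0, ..., 1}; best 8*4 + 3*1 = 35
  x = 5: y <= min((15 - 3*5)/2, (15 - 2*5)/3) => y in {0}; best 8*5 + 3*0 = 40
The maximum 8x + 3y = 40 is achieved at x = 5, y = 0.
Check: 3*5 + 2*0 = 15 <= 15 and 2*5 + 3*0 = 10 <= 15.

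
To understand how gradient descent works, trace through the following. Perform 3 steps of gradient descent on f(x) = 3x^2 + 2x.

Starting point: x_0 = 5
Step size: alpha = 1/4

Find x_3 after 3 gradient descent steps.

f(x) = 3x^2 + 2x, f'(x) = 6x + (2)
Step 1: f'(5) = 32, x_1 = 5 - 1/4 * 32 = -3
Step 2: f'(-3) = -16, x_2 = -3 - 1/4 * -16 = 1
Step 3: f'(1) = 8, x_3 = 1 - 1/4 * 8 = -1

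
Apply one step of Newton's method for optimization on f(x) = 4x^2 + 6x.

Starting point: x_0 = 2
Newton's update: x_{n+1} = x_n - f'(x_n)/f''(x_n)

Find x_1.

f(x) = 4x^2 + 6x
f'(x) = 8x + (6), f''(x) = 8
Newton step: x_1 = x_0 - f'(x_0)/f''(x_0)
f'(2) = 22
x_1 = 2 - 22/8 = -3/4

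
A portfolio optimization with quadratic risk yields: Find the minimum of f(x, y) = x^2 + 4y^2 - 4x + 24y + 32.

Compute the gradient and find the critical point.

f(x,y) = x^2 + 4y^2 - 4x + 24y + 32
df/dx = 2x + (-4) = 0  =>  x = 2
df/dy = 8y + (24) = 0  =>  y = -3
f(2, -3) = 1*(2)^2 + 4*(-3)^2 + -4*(2) + 24*(-3) + 32 = -8
Hessian is diagonal with entries 2, 8 > 0, so this is a minimum.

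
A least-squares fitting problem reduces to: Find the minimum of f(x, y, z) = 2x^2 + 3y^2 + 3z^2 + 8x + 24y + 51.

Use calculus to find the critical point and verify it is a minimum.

f(x,y,z) = 2x^2 + 3y^2 + 3z^2 + 8x + 24y + 51
df/dx = 4x + (8) = 0 => x = -2
df/dy = 6y + (24) = 0 => y = -4
df/dz = 6z + (0) = 0 => z = 0
f(-2,-4,0) = 2*(-2)^2 + 3*(-4)^2 + 3*(0)^2 + 8*(-2) + 24*(-4) + 51 = -5
Hessian is diagonal with entries 4, 6, 6 > 0, confirmed minimum.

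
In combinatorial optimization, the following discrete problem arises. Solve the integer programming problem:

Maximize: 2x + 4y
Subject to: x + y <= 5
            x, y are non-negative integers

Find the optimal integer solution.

Objective: 2x + 4y, constraint: x + y <= 5
Coefficient of y is 4 > coefficient of x is 2, so allocate the entire budget to y.
Optimal: x = 0, y = 5, value = 20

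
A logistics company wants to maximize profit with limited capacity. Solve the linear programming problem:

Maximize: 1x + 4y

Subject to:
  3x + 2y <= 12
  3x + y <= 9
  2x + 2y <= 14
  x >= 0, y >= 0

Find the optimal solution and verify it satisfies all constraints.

Feasible vertices: (0, 0), (0, 6), (2, 3), (3, 0)
Objective 1x + 4y at each vertex:
  (0, 0): 0
  (0, 6): 24
  (2, 3): 14
  (3, 0): 3
Maximum is 24 at (0, 6).
Verify constraints at (x, y) = (0, 6):
  3*0 + 2*6 = 12 <= 12 (active)
  3*0 + 1*6 = 6 <= 9
  2*0 + 2*6 = 12 <= 14
  x = 0 >= 0, y = 6 >= 0. All constraints satisfied.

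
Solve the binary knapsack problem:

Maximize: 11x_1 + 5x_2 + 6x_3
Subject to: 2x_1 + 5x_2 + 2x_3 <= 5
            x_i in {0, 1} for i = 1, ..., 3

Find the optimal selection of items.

Items: item 1 (v=11, w=2), item 2 (v=5, w=5), item 3 (v=6, w=2)
Capacity: 5
Checking all 8 subsets (w = total weight, v = total value):
  {}: w = 0, v = 0
  {1}: w = 2, v = 11
  {2}: w = 5, v = 5
  {3}: w = 2, v = 6
  {1, 2}: w = 7 > 5, infeasible
  {1, 3}: w = 4, v = 17
  {2, 3}: w = 7 > 5, infeasible
  {1, 2, 3}: w = 9 > 5, infeasible
Best feasible subset: items [1, 3]
Total weight: 4 <= 5, total value: 17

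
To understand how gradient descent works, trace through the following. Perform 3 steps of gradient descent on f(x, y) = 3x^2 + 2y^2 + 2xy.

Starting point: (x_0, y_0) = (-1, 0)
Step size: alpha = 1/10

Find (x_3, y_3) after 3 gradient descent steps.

f(x,y) = 3x^2 + 2y^2 + 2xy
grad_x = 6x + 2y, grad_y = 4y + 2x
Step 1: grad = (-6, -2), (-2/5, 1/5)
Step 2: grad = (-2, 0), (-1/5, 1/5)
Step 3: grad = (-4/5, 2/5), (-3/25, 4/25)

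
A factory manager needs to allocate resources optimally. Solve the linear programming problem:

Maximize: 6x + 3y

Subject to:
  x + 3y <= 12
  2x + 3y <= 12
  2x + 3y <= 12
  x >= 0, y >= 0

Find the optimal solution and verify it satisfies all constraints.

Feasible vertices: (0, 0), (0, 4), (6, 0)
Objective 6x + 3y at each vertex:
  (0, 0): 0
  (0, 4): 12
  (6, 0): 36
Maximum is 36 at (6, 0).
Verify constraints at (x, y) = (6, 0):
  1*6 + 3*0 = 6 <= 12
  2*6 + 3*0 = 12 <= 12 (active)
  2*6 + 3*0 = 12 <= 12 (active)
  x = 6 >= 0, y = 0 >= 0. All constraints satisfied.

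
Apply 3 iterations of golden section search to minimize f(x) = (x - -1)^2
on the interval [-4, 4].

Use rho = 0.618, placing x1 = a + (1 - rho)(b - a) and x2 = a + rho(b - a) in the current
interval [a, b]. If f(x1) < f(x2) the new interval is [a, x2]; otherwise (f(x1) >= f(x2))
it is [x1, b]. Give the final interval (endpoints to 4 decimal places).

Golden section search for min of f(x) = (x - -1)^2 on [-4, 4].
Each step: x1 = a + (1 - rho)(b - a), x2 = a + rho(b - a); if f(x1) < f(x2) keep [a, x2], otherwise keep [x1, b].
Step 1: [-4.0000, 4.0000], x1=-0.9440 (f=0.0031), x2=0.9440 (f=3.7791); f(x1) < f(x2) => keep [-4.0000, 0.9440]
Step 2: [-4.0000, 0.9440], x1=-2.1114 (f=1.2352), x2=-0.9446 (f=0.0031); f(x1) > f(x2) => keep [-2.1114, 0.9440]
Step 3: [-2.1114, 0.9440], x1=-0.9442 (f=0.0031), x2=-0.2232 (f=0.6035); f(x1) < f(x2) => keep [-2.1114, -0.2232]
Final interval: [-2.1114, -0.2232]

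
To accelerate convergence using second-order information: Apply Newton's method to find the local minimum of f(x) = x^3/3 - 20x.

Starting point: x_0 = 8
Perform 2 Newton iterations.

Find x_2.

f(x) = x^3/3 - 20x
f'(x) = x^2 - 20, f''(x) = 2x
Newton update: x_{n+1} = x_n - (x_n^2 - 20)/(2*x_n)
Step 1: x_0 = 8, f'=44, f''=16, x_1 = 21/4
Step 2: x_1 = 21/4, f'=121/16, f''=21/2, x_2 = 761/168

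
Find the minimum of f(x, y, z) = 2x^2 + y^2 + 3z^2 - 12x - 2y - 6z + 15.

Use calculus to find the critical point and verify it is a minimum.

f(x,y,z) = 2x^2 + y^2 + 3z^2 - 12x - 2y - 6z + 15
df/dx = 4x + (-12) = 0 => x = 3
df/dy = 2y + (-2) = 0 => y = 1
df/dz = 6z + (-6) = 0 => z = 1
f(3,1,1) = 2*(3)^2 + 1*(1)^2 + 3*(1)^2 + -12*(3) + -2*(1) + -6*(1) + 15 = -7
Hessian is diagonal with entries 4, 2, 6 > 0, confirmed minimum.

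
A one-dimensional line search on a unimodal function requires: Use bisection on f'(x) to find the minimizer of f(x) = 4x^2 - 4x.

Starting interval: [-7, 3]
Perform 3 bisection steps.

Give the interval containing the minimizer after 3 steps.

Finding critical point of f(x) = 4x^2 - 4x using bisection on f'(x) = 8x + -4.
f'(x) = 0 when x = 1/2.
Starting interval: [-7, 3]
Step 1: mid = -2, f'(mid) = -20, new interval = [-2, 3]
Step 2: mid = 1/2, f'(mid) = 0, new interval = [1/2, 1/2]
Step 3: mid = 1/2, f'(mid) = 0, new interval = [1/2, 1/2]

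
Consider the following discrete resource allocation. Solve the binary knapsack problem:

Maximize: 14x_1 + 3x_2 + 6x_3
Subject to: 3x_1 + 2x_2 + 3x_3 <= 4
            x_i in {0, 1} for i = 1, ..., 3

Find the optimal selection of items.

Items: item 1 (v=14, w=3), item 2 (v=3, w=2), item 3 (v=6, w=3)
Capacity: 4
Checking all 8 subsets (w = total weight, v = total value):
  {}: w = 0, v = 0
  {1}: w = 3, v = 14
  {2}: w = 2, v = 3
  {3}: w = 3, v = 6
  {1, 2}: w = 5 > 4, infeasible
  {1, 3}: w = 6 > 4, infeasible
  {2, 3}: w = 5 > 4, infeasible
  {1, 2, 3}: w = 8 > 4, infeasible
Best feasible subset: items [1]
Total weight: 3 <= 4, total value: 14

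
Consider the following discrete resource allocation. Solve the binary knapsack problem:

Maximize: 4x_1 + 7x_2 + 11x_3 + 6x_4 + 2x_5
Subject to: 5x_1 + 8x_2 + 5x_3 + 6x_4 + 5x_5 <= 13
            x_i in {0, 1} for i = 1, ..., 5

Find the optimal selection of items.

Items: item 1 (v=4, w=5), item 2 (v=7, w=8), item 3 (v=11, w=5), item 4 (v=6, w=6), item 5 (v=2, w=5)
Capacity: 13
Checking all 32 subsets (w = total weight, v = total value):
  {}: w = 0, v = 0
  {1}: w = 5, v = 4
  {2}: w = 8, v = 7
  {3}: w = 5, v = 11
  {4}: w = 6, v = 6
  {5}: w = 5, v = 2
  {1, 2}: w = 13, v = 11
  {1, 3}: w = 10, v = 15
  {1, 4}: w = 11, v = 10
  {1, 5}: w = 10, v = 6
  {2, 3}: w = 13, v = 18
  {2, 4}: w = 14 > 13, infeasible
  {2, 5}: w = 13, v = 9
  {3, 4}: w = 11, v = 17
  {3, 5}: w = 10, v = 13
  {4, 5}: w = 11, v = 8
  {1, 2, 3}: w = 18 > 13, infeasible
  {1, 2, 4}: w = 19 > 13, infeasible
  {1, 2, 5}: w = 18 > 13, infeasible
  {1, 3, 4}: w = 16 > 13, infeasible
  {1, 3, 5}: w = 15 > 13, infeasible
  {1, 4, 5}: w = 16 > 13, infeasible
  {2, 3, 4}: w = 19 > 13, infeasible
  {2, 3, 5}: w = 18 > 13, infeasible
  {2, 4, 5}: w = 19 > 13, infeasible
  {3, 4, 5}: w = 16 > 13, infeasible
  {1, 2, 3, 4}: w = 24 > 13, infeasible
  {1, 2, 3, 5}: w = 23 > 13, infeasible
  {1, 2, 4, 5}: w = 24 > 13, infeasible
  {1, 3, 4, 5}: w = 21 > 13, infeasible
  {2, 3, 4, 5}: w = 24 > 13, infeasible
  {1, 2, 3, 4, 5}: w = 29 > 13, infeasible
Best feasible subset: items [2, 3]
Total weight: 13 <= 13, total value: 18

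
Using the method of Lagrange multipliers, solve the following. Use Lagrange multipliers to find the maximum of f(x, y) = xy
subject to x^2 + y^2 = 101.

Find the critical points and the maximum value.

Lagrange conditions: y = 2*lambda*x and x = 2*lambda*y
If x = 0 then y = 0, violating the constraint, so x, y != 0.
Dividing: y/x = x/y => x^2 = y^2 => y = x or y = -x
Constraint: 2x^2 = 101 => x^2 = 101/2 => x = +/-sqrt(101/2)
Critical points: (sqrt(101/2), sqrt(101/2)), (-sqrt(101/2), -sqrt(101/2)), (sqrt(101/2), -sqrt(101/2)), (-sqrt(101/2), sqrt(101/2))
  y = x:  xy = x^2 = 101/2  at (sqrt(101/2), sqrt(101/2)) and (-sqrt(101/2), -sqrt(101/2))
  y = -x: xy = -x^2 = -101/2 at (sqrt(101/2), -sqrt(101/2)) and (-sqrt(101/2), sqrt(101/2))
Maximum xy = 101/2 at (sqrt(101/2), sqrt(101/2)) and (-sqrt(101/2), -sqrt(101/2))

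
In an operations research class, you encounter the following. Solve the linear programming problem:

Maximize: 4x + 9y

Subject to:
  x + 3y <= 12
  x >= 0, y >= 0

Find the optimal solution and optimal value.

The feasible region has vertices at [(0, 0), (12, 0), (0, 4)].
Checking objective 4x + 9y at each vertex:
  (0, 0): 4*0 + 9*0 = 0
  (12, 0): 4*12 + 9*0 = 48
  (0, 4): 4*0 + 9*4 = 36
Maximum is 48 at (12, 0).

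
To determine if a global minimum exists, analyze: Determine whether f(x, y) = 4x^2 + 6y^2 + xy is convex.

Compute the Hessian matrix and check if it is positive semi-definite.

f(x,y) = 4x^2 + 6y^2 + xy
Hessian H = [[8, 1], [1, 12]]
trace(H) = 20, det(H) = 95
Eigenvalues: (20 +/- sqrt(20)) / 2 = 12.24, 7.764
Since both eigenvalues > 0, f is convex.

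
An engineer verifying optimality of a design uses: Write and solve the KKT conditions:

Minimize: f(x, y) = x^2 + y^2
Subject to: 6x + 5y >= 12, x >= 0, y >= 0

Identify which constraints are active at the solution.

KKT conditions for min x^2 + y^2 s.t. 6x + 5y >= 12, x >= 0, y >= 0:
Stationarity: 2x = mu*6 + mu_x, 2y = mu*5 + mu_y, with mu, mu_x, mu_y >= 0
Complementary slackness: mu*(6x + 5y - 12) = 0, mu_x*x = 0, mu_y*y = 0
(0, 0) is infeasible (6*0 + 5*0 < 12), so if mu = 0 stationarity would force x = mu_x/2 >= 0, y = mu_y/2 >= 0 with mu_x*x = mu_y*y = 0, i.e. x = y = 0: contradiction. Hence mu > 0 and 6x + 5y = 12 is active.
Try x > 0, y > 0 (so mu_x = mu_y = 0): x = 6*mu/2, y = 5*mu/2
Substitute: 6*(6*mu/2) + 5*(5*mu/2) = 12
  mu*61/2 = 12 => mu = 24/61
x* = 72/61 > 0, y* = 60/61 > 0, consistent with mu_x = mu_y = 0.
f is convex and the constraints are linear, so this KKT point is the global minimum.
f* = 144/61
Active constraints: 6x + 5y >= 12 (holds with equality, mu = 24/61 > 0); x >= 0 and y >= 0 are inactive (mu_x = mu_y = 0).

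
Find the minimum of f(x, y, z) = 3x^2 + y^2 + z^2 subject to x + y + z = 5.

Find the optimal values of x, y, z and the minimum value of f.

Using Lagrange multipliers on f = 3x^2 + y^2 + z^2 with constraint x + y + z = 5:
Conditions: 2*3*x = lambda, 2*1*y = lambda, 2*1*z = lambda
So x = lambda/6, y = lambda/2, z = lambda/2
Substituting into constraint: lambda * (7/6) = 5
lambda = 30/7
x = 5/7, y = 15/7, z = 15/7
Minimum value = 75/7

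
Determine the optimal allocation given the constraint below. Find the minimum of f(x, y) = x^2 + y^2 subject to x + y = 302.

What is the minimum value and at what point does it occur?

Substitute y = 302 - x into f(x,y) = x^2 + y^2:
g(x) = x^2 + (302 - x)^2 = 2x^2 - 604x + 91204
g'(x) = 4x - 604 = 0  =>  x = 151
y = 302 - 151 = 151
Minimum value = 151^2 + 151^2 = 45602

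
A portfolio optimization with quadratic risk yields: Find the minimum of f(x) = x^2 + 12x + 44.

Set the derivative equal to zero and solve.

f(x) = x^2 + 12x + 44
f'(x) = 2x + (12) = 0
x = -12/2 = -6
f(-6) = 8
Since f''(x) = 2 > 0, this is a minimum.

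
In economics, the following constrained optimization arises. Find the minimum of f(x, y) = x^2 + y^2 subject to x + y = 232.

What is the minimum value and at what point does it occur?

Substitute y = 232 - x into f(x,y) = x^2 + y^2:
g(x) = x^2 + (232 - x)^2 = 2x^2 - 464x + 53824
g'(x) = 4x - 464 = 0  =>  x = 116
y = 232 - 116 = 116
Minimum value = 116^2 + 116^2 = 26912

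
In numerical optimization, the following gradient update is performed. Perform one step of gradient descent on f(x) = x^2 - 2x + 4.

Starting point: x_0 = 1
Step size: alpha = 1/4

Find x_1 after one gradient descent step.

f(x) = x^2 - 2x + 4
f'(x) = 2x - 2
f'(1) = 2*1 + (-2) = 0
x_1 = x_0 - alpha * f'(x_0) = 1 - 1/4 * 0 = 1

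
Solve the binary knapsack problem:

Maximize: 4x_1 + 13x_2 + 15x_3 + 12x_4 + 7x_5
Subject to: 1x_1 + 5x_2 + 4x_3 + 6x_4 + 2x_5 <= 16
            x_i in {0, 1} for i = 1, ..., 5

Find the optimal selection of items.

Items: item 1 (v=4, w=1), item 2 (v=13, w=5), item 3 (v=15, w=4), item 4 (v=12, w=6), item 5 (v=7, w=2)
Capacity: 16
Checking all 32 subsets (w = total weight, v = total value):
  {}: w = 0, v = 0
  {1}: w = 1, v = 4
  {2}: w = 5, v = 13
  {3}: w = 4, v = 15
  {4}: w = 6, v = 12
  {5}: w = 2, v = 7
  {1, 2}: w = 6, v = 17
  {1, 3}: w = 5, v = 19
  {1, 4}: w = 7, v = 16
  {1, 5}: w = 3, v = 11
  {2, 3}: w = 9, v = 28
  {2, 4}: w = 11, v = 25
  {2, 5}: w = 7, v = 20
  {3, 4}: w = 10, v = 27
  {3, 5}: w = 6, v = 22
  {4, 5}: w = 8, v = 19
  {1, 2, 3}: w = 10, v = 32
  {1, 2, 4}: w = 12, v = 29
  {1, 2, 5}: w = 8, v = 24
  {1, 3, 4}: w = 11, v = 31
  {1, 3, 5}: w = 7, v = 26
  {1, 4, 5}: w = 9, v = 23
  {2, 3, 4}: w = 15, v = 40
  {2, 3, 5}: w = 11, v = 35
  {2, 4, 5}: w = 13, v = 32
  {3, 4, 5}: w = 12, v = 34
  {1, 2, 3, 4}: w = 16, v = 44
  {1, 2, 3, 5}: w = 12, v = 39
  {1, 2, 4, 5}: w = 14, v = 36
  {1, 3, 4, 5}: w = 13, v = 38
  {2, 3, 4, 5}: w = 17 > 16, infeasible
  {1, 2, 3, 4, 5}: w = 18 > 16, infeasible
Best feasible subset: items [1, 2, 3, 4]
Total weight: 16 <= 16, total value: 44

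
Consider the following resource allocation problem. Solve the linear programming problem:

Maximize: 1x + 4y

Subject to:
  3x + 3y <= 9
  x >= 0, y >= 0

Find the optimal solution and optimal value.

The feasible region has vertices at [(0, 0), (3, 0), (0, 3)].
Checking objective 1x + 4y at each vertex:
  (0, 0): 1*0 + 4*0 = 0
  (3, 0): 1*3 + 4*0 = 3
  (0, 3): 1*0 + 4*3 = 12
Maximum is 12 at (0, 3).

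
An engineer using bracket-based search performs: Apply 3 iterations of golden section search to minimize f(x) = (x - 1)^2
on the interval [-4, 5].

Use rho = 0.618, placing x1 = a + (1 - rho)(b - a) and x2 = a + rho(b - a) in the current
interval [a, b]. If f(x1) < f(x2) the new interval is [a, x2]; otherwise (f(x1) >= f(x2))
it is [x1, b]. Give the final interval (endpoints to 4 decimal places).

Golden section search for min of f(x) = (x - 1)^2 on [-4, 5].
Each step: x1 = a + (1 - rho)(b - a), x2 = a + rho(b - a); if f(x1) < f(x2) keep [a, x2], otherwise keep [x1, b].
Step 1: [-4.0000, 5.0000], x1=-0.5620 (f=2.4398), x2=1.5620 (f=0.3158); f(x1) > f(x2) => keep [-0.5620, 5.0000]
Step 2: [-0.5620, 5.0000], x1=1.5627 (f=0.3166), x2=2.8753 (f=3.5168); f(x1) < f(x2) => keep [-0.5620, 2.8753]
Step 3: [-0.5620, 2.8753], x1=0.7511 (f=0.0620), x2=1.5623 (f=0.3161); f(x1) < f(x2) => keep [-0.5620, 1.5623]
Final interval: [-0.5620, 1.5623]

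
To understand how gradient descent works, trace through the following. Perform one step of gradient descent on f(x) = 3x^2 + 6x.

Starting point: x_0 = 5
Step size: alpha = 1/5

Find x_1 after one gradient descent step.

f(x) = 3x^2 + 6x
f'(x) = 6x + 6
f'(5) = 6*5 + (6) = 36
x_1 = x_0 - alpha * f'(x_0) = 5 - 1/5 * 36 = -11/5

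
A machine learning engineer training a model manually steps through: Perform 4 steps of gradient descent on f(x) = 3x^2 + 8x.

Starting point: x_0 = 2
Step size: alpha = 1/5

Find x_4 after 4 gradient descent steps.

f(x) = 3x^2 + 8x, f'(x) = 6x + (8)
Step 1: f'(2) = 20, x_1 = 2 - 1/5 * 20 = -2
Step 2: f'(-2) = -4, x_2 = -2 - 1/5 * -4 = -6/5
Step 3: f'(-6/5) = 4/5, x_3 = -6/5 - 1/5 * 4/5 = -34/25
Step 4: f'(-34/25) = -4/25, x_4 = -34/25 - 1/5 * -4/25 = -166/125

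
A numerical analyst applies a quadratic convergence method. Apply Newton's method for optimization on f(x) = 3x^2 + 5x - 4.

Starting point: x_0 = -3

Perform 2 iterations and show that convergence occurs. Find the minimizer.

f(x) = 3x^2 + 5x - 4, f'(x) = 6x + (5), f''(x) = 6
Step 1: f'(-3) = -13, x_1 = -3 - -13/6 = -5/6
Step 2: f'(-5/6) = 0, x_2 = -5/6 (converged)
Newton's method converges in 1 step for quadratics.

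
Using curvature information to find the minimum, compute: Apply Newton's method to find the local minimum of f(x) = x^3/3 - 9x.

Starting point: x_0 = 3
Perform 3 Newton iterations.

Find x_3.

f(x) = x^3/3 - 9x
f'(x) = x^2 - 9, f''(x) = 2x
Newton update: x_{n+1} = x_n - (x_n^2 - 9)/(2*x_n)
Step 1: x_0 = 3, f'=0, f''=6, x_1 = 3
Step 2: x_1 = 3, f'=0, f''=6, x_2 = 3
Step 3: x_2 = 3, f'=0, f''=6, x_3 = 3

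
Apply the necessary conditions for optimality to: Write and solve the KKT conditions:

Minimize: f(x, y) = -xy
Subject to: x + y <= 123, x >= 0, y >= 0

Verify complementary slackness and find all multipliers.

Problem: min -xy s.t. x + y <= 123 (multiplier lambda), x >= 0 (mu_x), y >= 0 (mu_y)
KKT stationarity: -y + lambda - mu_x = 0, -x + lambda - mu_y = 0, with lambda, mu_x, mu_y >= 0
Complementary slackness: lambda*(x + y - 123) = 0, mu_x*x = 0, mu_y*y = 0
If lambda = 0: y = -mu_x <= 0 and x = -mu_y <= 0 force x = y = 0 with f = 0; but x = y = 123/2 is feasible with f = -15129/4 < 0, so this is not the minimum. Hence lambda > 0 and x + y = 123.
Try x > 0, y > 0 (so mu_x = mu_y = 0): y = lambda, x = lambda => x = y = lambda
x + y = 123 => 2*lambda = 123 => lambda = 123/2
x* = y* = 123/2 > 0, consistent with mu_x = mu_y = 0.
(Any feasible point with x = 0 or y = 0 has f = 0 > -15129/4, so the minimum is not on those boundaries.)
min(-xy) = -15129/4 (i.e. max xy = 15129/4)
Multipliers: lambda = 123/2, mu_x = 0, mu_y = 0
Complementary slackness: lambda*(x + y - 123) = 123/2*(123/2 + 123/2 - 123) = 0, mu_x*x = 0*123/2 = 0, mu_y*y = 0*123/2 = 0. Satisfied.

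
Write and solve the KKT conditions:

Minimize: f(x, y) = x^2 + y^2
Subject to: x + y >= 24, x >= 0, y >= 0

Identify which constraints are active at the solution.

KKT conditions for min x^2 + y^2 s.t. 1x + 1y >= 24, x >= 0, y >= 0:
Stationarity: 2x = mu*1 + mu_x, 2y = mu*1 + mu_y, with mu, mu_x, mu_y >= 0
Complementary slackness: mu*(x + y - 24) = 0, mu_x*x = 0, mu_y*y = 0
(0, 0) is infeasible (1*0 + 1*0 < 24), so if mu = 0 stationarity would force x = mu_x/2 >= 0, y = mu_y/2 >= 0 with mu_x*x = mu_y*y = 0, i.e. x = y = 0: contradiction. Hence mu > 0 and x + y = 24 is active.
Try x > 0, y > 0 (so mu_x = mu_y = 0): x = 1*mu/2, y = 1*mu/2
Substitute: 1*(1*mu/2) + 1*(1*mu/2) = 24
  mu*2/2 = 24 => mu = 24
x* = 12 > 0, y* = 12 > 0, consistent with mu_x = mu_y = 0.
f is convex and the constraints are linear, so this KKT point is the global minimum.
f* = 288
Active constraints: x + y >= 24 (holds with equality, mu = 24 > 0); x >= 0 and y >= 0 are inactive (mu_x = mu_y = 0).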